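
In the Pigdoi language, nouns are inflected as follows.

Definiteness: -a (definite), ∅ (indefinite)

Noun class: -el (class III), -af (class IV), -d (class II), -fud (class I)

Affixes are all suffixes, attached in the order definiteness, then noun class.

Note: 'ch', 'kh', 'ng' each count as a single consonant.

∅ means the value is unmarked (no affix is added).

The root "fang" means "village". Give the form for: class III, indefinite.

fangel

definiteness = indefinite: zero marking, form stays fang.
Attach noun class class III -el → fangel.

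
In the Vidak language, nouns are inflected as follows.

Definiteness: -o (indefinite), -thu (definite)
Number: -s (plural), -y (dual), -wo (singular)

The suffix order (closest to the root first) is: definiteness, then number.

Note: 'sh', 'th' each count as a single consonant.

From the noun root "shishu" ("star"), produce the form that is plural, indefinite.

shishuos

Attach definiteness indefinite -o → shishuo.
Attach number plural -s → shishuos.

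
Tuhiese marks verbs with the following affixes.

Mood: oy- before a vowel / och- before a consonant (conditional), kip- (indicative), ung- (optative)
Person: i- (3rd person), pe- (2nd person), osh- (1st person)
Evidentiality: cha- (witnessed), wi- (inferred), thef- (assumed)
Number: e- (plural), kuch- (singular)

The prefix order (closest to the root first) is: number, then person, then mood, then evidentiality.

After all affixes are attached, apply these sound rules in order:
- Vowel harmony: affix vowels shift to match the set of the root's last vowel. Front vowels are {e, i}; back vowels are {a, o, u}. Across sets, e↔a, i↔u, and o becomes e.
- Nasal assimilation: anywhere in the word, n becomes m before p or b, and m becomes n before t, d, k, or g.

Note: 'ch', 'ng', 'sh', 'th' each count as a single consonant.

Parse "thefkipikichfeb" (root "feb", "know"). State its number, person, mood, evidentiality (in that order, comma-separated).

singular, 3rd person, indicative, assumed

Segment: thef-kip-i-kuch-feb.
number: kuch- → singular.
person: i- → 3rd person.
mood: kip- → indicative.
evidentiality: thef- → assumed.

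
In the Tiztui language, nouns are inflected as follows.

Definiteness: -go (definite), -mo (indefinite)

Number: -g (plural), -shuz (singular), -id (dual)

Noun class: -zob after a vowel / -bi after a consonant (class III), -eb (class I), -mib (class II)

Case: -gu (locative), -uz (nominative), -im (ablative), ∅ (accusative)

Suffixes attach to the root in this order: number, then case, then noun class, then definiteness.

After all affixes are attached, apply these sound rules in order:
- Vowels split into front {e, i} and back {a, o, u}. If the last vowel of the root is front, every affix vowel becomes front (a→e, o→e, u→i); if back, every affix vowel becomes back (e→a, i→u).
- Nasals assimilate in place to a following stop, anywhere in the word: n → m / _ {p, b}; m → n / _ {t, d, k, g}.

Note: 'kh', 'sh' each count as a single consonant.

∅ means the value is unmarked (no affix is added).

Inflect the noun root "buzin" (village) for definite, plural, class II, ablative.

Attach number plural -g → buzing.
Attach case ablative -im → buzingim.
Attach noun class class II -mib → buzingimmib.
Attach definiteness definite -go → buzingimmibgo.
Apply vowel harmony: buzingimmibgo → buzingimmibge.
Nasal assimilation: no change.

buzingimmibge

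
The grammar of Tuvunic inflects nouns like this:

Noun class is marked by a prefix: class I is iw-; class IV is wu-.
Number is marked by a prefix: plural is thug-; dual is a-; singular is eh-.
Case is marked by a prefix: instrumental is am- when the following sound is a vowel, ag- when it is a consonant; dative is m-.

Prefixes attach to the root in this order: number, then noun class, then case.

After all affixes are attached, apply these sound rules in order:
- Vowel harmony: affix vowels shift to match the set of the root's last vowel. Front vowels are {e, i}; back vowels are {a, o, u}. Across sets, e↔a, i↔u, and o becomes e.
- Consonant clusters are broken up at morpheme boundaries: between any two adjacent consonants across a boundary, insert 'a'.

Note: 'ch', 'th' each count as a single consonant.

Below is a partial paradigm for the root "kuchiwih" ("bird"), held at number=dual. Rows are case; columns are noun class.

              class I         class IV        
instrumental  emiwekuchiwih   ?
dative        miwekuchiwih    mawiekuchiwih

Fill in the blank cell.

Attach number dual a- → akuchiwih.
Attach noun class class IV wu- → wuakuchiwih.
Attach case instrumental ag- (before consonant 'w') → agwuakuchiwih.
Apply vowel harmony: agwuakuchiwih → egwiekuchiwih.
Apply epenthesis: egwiekuchiwih → egawiekuchiwih.

egawiekuchiwih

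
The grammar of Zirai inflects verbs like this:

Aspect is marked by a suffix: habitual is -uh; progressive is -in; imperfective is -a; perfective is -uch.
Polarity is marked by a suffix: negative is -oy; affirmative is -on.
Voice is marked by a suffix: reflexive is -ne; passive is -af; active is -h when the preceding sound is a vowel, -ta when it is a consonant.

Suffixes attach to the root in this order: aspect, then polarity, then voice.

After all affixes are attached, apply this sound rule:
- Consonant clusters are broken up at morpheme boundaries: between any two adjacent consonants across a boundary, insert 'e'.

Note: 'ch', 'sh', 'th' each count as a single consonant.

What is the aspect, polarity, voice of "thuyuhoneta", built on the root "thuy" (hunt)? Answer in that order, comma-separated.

Segment: thuy-uh-on-ta.
aspect: -uh → habitual.
polarity: -on → affirmative.
voice: -h/ta → active.

habitual, affirmative, active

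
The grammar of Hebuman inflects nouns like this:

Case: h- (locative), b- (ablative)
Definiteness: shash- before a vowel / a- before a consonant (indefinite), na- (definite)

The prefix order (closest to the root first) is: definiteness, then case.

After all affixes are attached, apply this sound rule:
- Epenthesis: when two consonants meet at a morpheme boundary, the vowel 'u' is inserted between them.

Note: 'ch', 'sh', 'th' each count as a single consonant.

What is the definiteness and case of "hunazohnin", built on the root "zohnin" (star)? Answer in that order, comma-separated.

definite, locative

Segment: h-na-zohnin.
definiteness: na- → definite.
case: h- → locative.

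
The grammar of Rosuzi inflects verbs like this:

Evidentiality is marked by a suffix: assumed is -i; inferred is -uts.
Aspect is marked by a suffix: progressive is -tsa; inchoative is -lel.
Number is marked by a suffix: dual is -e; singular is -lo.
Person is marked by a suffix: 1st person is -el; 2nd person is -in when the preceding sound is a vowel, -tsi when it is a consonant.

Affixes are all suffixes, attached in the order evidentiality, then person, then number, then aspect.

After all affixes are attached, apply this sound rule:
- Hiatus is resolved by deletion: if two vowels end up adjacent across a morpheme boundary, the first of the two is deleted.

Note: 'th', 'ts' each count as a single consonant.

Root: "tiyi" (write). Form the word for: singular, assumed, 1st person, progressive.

tiyellotsa

Attach evidentiality assumed -i → tiyii.
Attach person 1st person -el → tiyiiel.
Attach number singular -lo → tiyiiello.
Attach aspect progressive -tsa → tiyiiellotsa.
Apply vowel deletion: tiyiiellotsa → tiyellotsa.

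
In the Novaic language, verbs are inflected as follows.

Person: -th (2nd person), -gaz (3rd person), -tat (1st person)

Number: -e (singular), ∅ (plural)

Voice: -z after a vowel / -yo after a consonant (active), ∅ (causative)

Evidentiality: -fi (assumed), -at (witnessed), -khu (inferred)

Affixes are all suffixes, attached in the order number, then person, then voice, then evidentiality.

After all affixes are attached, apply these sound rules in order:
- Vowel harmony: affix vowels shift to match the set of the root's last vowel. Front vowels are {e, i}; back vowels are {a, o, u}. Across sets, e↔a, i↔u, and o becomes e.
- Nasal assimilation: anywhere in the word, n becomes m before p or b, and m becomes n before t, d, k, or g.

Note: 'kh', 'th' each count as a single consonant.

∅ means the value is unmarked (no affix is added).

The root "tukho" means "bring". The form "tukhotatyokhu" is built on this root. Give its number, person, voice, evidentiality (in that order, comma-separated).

plural, 1st person, active, inferred

Segment: tukho-tat-yo-khu.
number: ∅ → plural.
person: -tat → 1st person.
voice: -z/yo → active.
evidentiality: -khu → inferred.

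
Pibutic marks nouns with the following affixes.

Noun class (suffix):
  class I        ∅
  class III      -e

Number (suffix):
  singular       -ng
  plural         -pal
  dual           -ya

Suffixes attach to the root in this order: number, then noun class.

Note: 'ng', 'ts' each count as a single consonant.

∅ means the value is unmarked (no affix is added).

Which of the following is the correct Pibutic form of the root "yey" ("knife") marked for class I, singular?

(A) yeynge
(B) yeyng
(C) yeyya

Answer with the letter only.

Attach number singular -ng → yeyng.
noun class = class I: zero marking, form stays yeyng.
So the correct form is yeyng, option (B).
(C) yeyya is wrong: it uses dual instead of singular for number.
(A) yeynge is wrong: it uses class III instead of class I for noun class.

B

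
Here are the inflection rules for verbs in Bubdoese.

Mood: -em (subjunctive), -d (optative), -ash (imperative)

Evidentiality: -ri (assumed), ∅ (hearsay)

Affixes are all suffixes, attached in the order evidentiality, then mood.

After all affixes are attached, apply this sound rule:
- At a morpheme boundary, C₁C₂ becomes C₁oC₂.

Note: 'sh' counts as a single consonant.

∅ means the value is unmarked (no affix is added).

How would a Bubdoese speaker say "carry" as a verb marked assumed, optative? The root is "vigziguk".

Attach evidentiality assumed -ri → vigzigukri.
Attach mood optative -d → vigzigukrid.
Apply epenthesis: vigzigukrid → vigzigukorid.

vigzigukorid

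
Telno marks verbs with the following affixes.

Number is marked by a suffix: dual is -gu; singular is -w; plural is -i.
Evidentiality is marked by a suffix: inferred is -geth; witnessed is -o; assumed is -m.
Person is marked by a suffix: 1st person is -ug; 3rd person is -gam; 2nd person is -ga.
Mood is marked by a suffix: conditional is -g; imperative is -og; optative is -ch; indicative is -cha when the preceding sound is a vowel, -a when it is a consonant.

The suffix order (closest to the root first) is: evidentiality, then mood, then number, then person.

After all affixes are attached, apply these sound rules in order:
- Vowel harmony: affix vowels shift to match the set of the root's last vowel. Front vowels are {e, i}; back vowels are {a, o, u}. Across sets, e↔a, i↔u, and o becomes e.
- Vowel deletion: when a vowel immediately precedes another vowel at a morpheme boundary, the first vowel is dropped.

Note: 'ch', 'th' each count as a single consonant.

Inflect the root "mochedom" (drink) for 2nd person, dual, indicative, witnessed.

mochedomochaguga

Attach evidentiality witnessed -o → mochedomo.
Attach mood indicative -cha (after vowel 'o') → mochedomocha.
Attach number dual -gu → mochedomochagu.
Attach person 2nd person -ga → mochedomochaguga.
Vowel harmony: no change.
Vowel deletion: no change.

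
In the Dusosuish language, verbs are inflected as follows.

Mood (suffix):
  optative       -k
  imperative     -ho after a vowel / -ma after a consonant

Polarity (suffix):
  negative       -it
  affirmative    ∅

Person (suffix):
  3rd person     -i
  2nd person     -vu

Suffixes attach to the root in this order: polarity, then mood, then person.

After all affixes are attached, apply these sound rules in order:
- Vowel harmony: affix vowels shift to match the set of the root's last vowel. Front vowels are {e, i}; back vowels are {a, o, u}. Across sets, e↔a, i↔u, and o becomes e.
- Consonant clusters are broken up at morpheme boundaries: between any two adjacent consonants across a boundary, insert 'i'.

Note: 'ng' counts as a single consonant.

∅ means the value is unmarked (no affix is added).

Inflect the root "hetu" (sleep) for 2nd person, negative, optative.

hetuutikivu

Attach polarity negative -it → hetuit.
Attach mood optative -k → hetuitk.
Attach person 2nd person -vu → hetuitkvu.
Apply vowel harmony: hetuitkvu → hetuutkvu.
Apply epenthesis: hetuutkvu → hetuutikivu.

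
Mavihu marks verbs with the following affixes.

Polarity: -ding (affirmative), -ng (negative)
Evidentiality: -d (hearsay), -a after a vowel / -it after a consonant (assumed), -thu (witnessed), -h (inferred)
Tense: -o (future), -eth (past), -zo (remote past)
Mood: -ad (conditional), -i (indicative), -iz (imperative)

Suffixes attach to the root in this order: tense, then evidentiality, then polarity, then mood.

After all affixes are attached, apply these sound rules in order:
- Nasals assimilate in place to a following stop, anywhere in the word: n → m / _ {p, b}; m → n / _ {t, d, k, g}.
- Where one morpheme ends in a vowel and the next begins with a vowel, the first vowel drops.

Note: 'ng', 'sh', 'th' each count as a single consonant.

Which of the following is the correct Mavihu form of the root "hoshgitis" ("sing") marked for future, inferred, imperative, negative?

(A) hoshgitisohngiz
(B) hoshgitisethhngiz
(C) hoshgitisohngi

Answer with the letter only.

Attach tense future -o → hoshgitiso.
Attach evidentiality inferred -h → hoshgitisoh.
Attach polarity negative -ng → hoshgitisohng.
Attach mood imperative -iz → hoshgitisohngiz.
Nasal assimilation: no change.
Vowel deletion: no change.
So the correct form is hoshgitisohngiz, option (A).
(C) hoshgitisohngi is wrong: it uses indicative instead of imperative for mood.
(B) hoshgitisethhngiz is wrong: it uses past instead of future for tense.

A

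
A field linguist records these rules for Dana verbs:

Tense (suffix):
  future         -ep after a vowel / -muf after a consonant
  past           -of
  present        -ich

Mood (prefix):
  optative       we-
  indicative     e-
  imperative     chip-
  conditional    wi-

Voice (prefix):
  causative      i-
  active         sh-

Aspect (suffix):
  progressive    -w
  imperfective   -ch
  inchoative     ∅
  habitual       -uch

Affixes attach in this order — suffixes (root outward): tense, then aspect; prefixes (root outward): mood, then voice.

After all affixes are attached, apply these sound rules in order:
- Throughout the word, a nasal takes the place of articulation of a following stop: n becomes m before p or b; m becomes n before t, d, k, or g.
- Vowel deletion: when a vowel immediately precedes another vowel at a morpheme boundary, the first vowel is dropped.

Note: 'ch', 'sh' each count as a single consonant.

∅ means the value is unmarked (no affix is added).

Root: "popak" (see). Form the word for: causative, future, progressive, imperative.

Attach mood imperative chip- → chippopak.
Attach tense future -muf (after consonant 'k') → chippopakmuf.
Attach aspect progressive -w → chippopakmufw.
Attach voice causative i- → ichippopakmufw.
Nasal assimilation: no change.
Vowel deletion: no change.

ichippopakmufw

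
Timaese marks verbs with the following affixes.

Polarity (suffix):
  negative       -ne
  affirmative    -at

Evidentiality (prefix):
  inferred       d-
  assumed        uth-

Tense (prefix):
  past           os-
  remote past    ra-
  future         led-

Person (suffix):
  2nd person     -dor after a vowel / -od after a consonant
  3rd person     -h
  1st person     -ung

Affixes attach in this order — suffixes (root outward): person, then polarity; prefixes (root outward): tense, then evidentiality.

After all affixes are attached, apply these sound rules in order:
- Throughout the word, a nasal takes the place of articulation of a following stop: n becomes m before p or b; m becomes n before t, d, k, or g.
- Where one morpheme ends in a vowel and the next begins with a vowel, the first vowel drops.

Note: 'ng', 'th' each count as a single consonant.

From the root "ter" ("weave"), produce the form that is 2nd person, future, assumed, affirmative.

Attach tense future led- → ledter.
Attach evidentiality assumed uth- → uthledter.
Attach person 2nd person -od (after consonant 'r') → uthledterod.
Attach polarity affirmative -at → uthledterodat.
Nasal assimilation: no change.
Vowel deletion: no change.

uthledterodat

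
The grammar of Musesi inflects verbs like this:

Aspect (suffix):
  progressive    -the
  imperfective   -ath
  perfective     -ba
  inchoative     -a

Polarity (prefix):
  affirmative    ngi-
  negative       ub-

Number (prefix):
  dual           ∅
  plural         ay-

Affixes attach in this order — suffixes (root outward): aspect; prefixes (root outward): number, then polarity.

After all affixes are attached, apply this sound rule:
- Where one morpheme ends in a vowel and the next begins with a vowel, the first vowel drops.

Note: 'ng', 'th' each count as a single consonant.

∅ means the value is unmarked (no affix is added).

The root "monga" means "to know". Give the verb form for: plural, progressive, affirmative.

Attach number plural ay- → aymonga.
Attach aspect progressive -the → aymongathe.
Attach polarity affirmative ngi- → ngiaymongathe.
Apply vowel deletion: ngiaymongathe → ngaymongathe.

ngaymongathe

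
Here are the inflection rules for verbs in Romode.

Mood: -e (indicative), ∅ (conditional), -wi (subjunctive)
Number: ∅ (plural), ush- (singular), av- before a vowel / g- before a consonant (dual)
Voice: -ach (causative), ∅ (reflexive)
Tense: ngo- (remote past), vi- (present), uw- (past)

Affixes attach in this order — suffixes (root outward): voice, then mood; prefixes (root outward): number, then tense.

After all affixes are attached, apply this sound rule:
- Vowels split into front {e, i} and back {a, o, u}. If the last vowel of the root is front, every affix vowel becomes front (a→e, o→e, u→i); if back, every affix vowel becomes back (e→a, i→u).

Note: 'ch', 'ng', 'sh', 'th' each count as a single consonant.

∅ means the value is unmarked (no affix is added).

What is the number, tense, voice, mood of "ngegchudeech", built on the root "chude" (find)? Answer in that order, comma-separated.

Segment: ngo-g-chude-ach.
number: av/g- → dual.
tense: ngo- → remote past.
voice: -ach → causative.
mood: ∅ → conditional.

dual, remote past, causative, conditional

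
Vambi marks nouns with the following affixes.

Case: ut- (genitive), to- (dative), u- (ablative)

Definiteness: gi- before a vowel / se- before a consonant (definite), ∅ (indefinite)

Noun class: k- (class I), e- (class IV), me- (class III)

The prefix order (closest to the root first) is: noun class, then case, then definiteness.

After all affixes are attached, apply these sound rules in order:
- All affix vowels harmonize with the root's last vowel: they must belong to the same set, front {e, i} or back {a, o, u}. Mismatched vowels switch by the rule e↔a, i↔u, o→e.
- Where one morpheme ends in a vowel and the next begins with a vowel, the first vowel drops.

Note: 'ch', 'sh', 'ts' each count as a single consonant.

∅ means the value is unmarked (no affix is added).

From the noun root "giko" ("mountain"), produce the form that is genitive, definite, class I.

gutkgiko

Attach noun class class I k- → kgiko.
Attach case genitive ut- → utkgiko.
Attach definiteness definite gi- (before vowel 'u') → giutkgiko.
Apply vowel harmony: giutkgiko → guutkgiko.
Apply vowel deletion: guutkgiko → gutkgiko.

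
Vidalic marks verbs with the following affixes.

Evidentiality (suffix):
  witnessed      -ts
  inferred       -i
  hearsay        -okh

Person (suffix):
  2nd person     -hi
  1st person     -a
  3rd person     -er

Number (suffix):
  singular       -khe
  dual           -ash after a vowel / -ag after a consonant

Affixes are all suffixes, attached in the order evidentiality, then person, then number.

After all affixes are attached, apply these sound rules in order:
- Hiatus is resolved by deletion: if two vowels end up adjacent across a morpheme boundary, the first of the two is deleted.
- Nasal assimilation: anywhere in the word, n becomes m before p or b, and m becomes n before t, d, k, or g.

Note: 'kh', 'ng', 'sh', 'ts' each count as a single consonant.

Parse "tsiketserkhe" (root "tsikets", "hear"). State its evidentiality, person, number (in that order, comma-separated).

Segment: tsikets-i-er-khe.
evidentiality: -i → inferred.
person: -er → 3rd person.
number: -khe → singular.

inferred, 3rd person, singular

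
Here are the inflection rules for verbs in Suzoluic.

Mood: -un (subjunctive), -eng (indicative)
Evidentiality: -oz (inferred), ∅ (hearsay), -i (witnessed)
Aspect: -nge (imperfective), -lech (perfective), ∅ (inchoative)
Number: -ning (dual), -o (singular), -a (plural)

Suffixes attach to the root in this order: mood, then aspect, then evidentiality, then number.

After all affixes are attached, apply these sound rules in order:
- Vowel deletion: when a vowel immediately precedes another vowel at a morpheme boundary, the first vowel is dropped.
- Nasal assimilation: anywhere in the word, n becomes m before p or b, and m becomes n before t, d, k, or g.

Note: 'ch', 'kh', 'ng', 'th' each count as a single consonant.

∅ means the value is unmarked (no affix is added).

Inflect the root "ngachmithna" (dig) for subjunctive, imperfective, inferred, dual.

ngachmithnunngozning

Attach mood subjunctive -un → ngachmithnaun.
Attach aspect imperfective -nge → ngachmithnaunnge.
Attach evidentiality inferred -oz → ngachmithnaunngeoz.
Attach number dual -ning → ngachmithnaunngeozning.
Apply vowel deletion: ngachmithnaunngeozning → ngachmithnunngozning.
Nasal assimilation: no change.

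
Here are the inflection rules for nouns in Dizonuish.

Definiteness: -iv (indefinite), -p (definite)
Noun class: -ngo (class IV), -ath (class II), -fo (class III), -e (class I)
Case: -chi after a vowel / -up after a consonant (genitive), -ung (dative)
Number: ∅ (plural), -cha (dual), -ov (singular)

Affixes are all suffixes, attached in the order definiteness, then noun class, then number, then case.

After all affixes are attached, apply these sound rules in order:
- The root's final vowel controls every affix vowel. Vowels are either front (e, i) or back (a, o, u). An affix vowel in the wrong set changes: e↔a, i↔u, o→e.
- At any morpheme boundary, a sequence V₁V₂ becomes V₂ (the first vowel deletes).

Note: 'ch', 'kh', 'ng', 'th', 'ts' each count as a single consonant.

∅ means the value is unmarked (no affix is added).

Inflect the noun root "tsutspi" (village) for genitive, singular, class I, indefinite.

Attach definiteness indefinite -iv → tsutspiiv.
Attach noun class class I -e → tsutspiive.
Attach number singular -ov → tsutspiiveov.
Attach case genitive -up (after consonant 'v') → tsutspiiveovup.
Apply vowel harmony: tsutspiiveovup → tsutspiiveevip.
Apply vowel deletion: tsutspiiveevip → tsutspivevip.

tsutspivevip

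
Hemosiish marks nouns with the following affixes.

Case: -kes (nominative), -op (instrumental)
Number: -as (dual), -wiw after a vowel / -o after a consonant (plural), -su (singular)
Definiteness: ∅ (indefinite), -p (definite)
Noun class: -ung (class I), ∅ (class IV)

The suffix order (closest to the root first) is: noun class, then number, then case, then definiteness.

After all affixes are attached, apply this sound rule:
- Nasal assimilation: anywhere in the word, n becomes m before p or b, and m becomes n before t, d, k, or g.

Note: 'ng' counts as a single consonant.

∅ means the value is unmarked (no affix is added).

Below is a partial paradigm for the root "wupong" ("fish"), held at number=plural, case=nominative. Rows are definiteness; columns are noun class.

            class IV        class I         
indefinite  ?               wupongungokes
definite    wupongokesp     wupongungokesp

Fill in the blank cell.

wupongokes

noun class = class IV: zero marking, form stays wupong.
Attach number plural -o (after consonant 'ng') → wupongo.
Attach case nominative -kes → wupongokes.
definiteness = indefinite: zero marking, form stays wupongokes.
Nasal assimilation: no change.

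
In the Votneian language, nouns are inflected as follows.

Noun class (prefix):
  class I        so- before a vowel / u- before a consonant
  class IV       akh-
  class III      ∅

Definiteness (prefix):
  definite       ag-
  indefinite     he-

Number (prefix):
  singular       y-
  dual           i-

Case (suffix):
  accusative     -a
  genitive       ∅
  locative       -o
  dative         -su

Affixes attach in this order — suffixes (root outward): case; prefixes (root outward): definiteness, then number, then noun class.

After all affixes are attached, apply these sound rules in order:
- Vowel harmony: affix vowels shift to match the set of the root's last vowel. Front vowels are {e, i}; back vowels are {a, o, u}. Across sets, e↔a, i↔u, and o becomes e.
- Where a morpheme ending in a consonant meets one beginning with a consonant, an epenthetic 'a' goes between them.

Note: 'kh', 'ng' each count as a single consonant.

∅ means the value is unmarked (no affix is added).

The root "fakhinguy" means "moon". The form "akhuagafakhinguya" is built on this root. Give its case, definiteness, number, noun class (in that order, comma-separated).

accusative, definite, dual, class IV

Segment: akh-i-ag-fakhinguy-a.
case: -a → accusative.
definiteness: ag- → definite.
number: i- → dual.
noun class: akh- → class IV.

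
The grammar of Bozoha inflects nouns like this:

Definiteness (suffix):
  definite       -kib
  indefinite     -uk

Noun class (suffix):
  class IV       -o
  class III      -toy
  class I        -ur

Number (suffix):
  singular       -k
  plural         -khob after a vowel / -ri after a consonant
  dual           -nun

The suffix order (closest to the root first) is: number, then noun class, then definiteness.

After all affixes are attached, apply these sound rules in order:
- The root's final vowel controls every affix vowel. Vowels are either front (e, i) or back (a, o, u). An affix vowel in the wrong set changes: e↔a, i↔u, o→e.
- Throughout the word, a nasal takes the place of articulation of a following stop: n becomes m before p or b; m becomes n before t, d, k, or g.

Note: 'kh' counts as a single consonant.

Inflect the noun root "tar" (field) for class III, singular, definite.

Attach number singular -k → tark.
Attach noun class class III -toy → tarktoy.
Attach definiteness definite -kib → tarktoykib.
Apply vowel harmony: tarktoykib → tarktoykub.
Nasal assimilation: no change.

tarktoykub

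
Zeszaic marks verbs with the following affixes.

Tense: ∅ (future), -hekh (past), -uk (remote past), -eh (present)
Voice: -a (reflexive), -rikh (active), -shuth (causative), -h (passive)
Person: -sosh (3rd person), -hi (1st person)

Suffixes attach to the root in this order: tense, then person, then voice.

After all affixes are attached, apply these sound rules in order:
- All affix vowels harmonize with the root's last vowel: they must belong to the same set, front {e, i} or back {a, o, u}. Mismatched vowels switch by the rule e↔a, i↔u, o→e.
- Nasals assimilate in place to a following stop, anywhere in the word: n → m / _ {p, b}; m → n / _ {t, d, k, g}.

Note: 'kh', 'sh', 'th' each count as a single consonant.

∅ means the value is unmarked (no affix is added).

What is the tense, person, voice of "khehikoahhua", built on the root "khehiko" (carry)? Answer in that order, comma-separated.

Segment: khehiko-eh-hi-a.
tense: -eh → present.
person: -hi → 1st person.
voice: -a → reflexive.

present, 1st person, reflexive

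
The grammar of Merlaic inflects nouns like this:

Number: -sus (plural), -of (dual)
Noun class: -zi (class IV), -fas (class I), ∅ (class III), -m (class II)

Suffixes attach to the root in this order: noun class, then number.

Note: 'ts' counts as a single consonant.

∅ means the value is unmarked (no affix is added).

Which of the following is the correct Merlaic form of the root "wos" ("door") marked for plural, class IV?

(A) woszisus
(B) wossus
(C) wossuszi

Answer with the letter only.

Attach noun class class IV -zi → woszi.
Attach number plural -sus → woszisus.
So the correct form is woszisus, option (A).
(B) wossus is wrong: it uses class III instead of class IV for noun class.
(C) wossuszi is wrong: it has the affixes in the wrong order.

A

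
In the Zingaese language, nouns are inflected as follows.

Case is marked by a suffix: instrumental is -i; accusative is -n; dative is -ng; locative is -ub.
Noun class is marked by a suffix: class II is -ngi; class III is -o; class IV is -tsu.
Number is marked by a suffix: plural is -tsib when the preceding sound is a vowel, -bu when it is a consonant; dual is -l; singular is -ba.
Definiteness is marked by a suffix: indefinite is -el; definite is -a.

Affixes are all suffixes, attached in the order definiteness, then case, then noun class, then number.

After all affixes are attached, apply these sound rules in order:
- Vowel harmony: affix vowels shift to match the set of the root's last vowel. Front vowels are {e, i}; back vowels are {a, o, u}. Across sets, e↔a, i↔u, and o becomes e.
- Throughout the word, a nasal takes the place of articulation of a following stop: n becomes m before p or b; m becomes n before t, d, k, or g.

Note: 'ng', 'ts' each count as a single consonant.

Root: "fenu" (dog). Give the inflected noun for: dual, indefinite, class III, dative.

fenualngol

Attach definiteness indefinite -el → fenuel.
Attach case dative -ng → fenuelng.
Attach noun class class III -o → fenuelngo.
Attach number dual -l → fenuelngol.
Apply vowel harmony: fenuelngol → fenualngol.
Nasal assimilation: no change.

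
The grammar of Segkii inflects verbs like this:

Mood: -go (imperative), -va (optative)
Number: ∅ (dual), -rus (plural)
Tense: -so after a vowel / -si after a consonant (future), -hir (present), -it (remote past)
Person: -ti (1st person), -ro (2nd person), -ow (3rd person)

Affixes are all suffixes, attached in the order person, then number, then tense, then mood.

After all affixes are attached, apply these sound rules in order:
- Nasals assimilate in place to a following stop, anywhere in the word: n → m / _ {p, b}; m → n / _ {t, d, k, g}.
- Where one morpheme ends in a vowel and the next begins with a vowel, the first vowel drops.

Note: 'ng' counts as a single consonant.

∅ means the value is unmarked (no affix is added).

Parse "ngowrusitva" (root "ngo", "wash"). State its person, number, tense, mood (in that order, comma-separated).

3rd person, plural, remote past, optative

Segment: ngo-ow-rus-it-va.
person: -ow → 3rd person.
number: -rus → plural.
tense: -it → remote past.
mood: -va → optative.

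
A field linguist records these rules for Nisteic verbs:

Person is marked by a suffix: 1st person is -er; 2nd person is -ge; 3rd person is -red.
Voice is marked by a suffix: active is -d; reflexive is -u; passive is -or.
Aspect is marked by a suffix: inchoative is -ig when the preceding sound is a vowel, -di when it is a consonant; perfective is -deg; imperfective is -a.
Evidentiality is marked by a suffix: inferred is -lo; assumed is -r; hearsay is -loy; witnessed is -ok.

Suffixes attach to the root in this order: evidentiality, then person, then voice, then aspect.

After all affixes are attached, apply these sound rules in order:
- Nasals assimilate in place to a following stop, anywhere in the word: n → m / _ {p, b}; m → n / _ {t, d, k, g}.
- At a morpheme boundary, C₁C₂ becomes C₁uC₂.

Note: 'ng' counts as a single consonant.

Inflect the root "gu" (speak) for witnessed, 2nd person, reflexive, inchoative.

Attach evidentiality witnessed -ok → guok.
Attach person 2nd person -ge → guokge.
Attach voice reflexive -u → guokgeu.
Attach aspect inchoative -ig (after vowel 'u') → guokgeuig.
Nasal assimilation: no change.
Apply epenthesis: guokgeuig → guokugeuig.

guokugeuig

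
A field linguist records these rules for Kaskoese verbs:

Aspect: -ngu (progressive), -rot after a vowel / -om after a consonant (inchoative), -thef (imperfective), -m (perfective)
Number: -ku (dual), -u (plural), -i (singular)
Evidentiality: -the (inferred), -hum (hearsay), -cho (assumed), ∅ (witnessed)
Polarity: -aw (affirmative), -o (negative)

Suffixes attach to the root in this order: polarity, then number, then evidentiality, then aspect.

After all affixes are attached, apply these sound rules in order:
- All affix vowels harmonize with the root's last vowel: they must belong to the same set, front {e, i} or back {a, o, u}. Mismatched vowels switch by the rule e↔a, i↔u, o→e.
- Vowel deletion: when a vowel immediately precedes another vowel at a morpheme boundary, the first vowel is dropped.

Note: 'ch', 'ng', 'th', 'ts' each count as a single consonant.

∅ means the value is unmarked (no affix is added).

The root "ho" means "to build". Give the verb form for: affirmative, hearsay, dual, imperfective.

Attach polarity affirmative -aw → hoaw.
Attach number dual -ku → hoawku.
Attach evidentiality hearsay -hum → hoawkuhum.
Attach aspect imperfective -thef → hoawkuhumthef.
Apply vowel harmony: hoawkuhumthef → hoawkuhumthaf.
Apply vowel deletion: hoawkuhumthaf → hawkuhumthaf.

hawkuhumthaf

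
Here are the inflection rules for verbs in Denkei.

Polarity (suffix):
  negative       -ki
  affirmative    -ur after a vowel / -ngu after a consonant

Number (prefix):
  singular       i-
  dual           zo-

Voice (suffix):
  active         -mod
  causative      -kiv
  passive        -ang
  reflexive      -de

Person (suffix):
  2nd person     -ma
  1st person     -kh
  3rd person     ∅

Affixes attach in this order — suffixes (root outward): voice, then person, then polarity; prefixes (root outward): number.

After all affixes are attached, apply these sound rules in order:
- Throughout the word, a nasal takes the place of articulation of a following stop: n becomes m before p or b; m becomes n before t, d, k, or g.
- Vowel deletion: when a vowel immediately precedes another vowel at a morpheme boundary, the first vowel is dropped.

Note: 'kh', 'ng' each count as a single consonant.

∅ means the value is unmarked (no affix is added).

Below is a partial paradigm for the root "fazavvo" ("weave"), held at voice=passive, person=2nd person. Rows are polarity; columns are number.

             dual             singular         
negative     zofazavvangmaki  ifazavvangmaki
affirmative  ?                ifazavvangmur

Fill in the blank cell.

Attach number dual zo- → zofazavvo.
Attach voice passive -ang → zofazavvoang.
Attach person 2nd person -ma → zofazavvoangma.
Attach polarity affirmative -ur (after vowel 'a') → zofazavvoangmaur.
Nasal assimilation: no change.
Apply vowel deletion: zofazavvoangmaur → zofazavvangmur.

zofazavvangmur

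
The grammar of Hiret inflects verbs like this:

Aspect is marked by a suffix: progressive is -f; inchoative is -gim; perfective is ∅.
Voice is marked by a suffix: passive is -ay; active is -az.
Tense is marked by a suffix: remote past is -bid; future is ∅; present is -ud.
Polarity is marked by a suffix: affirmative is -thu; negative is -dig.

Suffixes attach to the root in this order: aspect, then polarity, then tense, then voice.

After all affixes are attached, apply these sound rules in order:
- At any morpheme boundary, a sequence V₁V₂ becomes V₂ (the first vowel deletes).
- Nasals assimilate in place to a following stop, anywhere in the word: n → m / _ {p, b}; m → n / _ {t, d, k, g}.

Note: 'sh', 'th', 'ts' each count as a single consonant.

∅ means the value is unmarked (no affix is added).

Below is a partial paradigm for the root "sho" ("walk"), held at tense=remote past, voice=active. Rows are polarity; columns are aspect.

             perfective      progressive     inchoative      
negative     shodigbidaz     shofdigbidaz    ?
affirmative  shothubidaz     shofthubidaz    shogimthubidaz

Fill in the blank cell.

shogindigbidaz

Attach aspect inchoative -gim → shogim.
Attach polarity negative -dig → shogimdig.
Attach tense remote past -bid → shogimdigbid.
Attach voice active -az → shogimdigbidaz.
Vowel deletion: no change.
Apply nasal assimilation: shogimdigbidaz → shogindigbidaz.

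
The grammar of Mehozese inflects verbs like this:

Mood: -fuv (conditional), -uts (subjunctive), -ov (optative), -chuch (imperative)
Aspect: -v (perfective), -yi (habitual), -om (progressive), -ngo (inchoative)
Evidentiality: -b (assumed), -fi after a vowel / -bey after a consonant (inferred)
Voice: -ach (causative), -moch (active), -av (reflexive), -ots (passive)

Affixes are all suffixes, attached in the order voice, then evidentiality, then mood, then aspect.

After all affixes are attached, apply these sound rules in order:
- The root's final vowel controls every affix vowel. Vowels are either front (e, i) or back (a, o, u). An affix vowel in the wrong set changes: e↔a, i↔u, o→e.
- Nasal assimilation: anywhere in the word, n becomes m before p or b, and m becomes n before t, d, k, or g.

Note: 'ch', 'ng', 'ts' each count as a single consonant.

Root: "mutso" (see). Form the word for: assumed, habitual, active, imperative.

Attach voice active -moch → mutsomoch.
Attach evidentiality assumed -b → mutsomochb.
Attach mood imperative -chuch → mutsomochbchuch.
Attach aspect habitual -yi → mutsomochbchuchyi.
Apply vowel harmony: mutsomochbchuchyi → mutsomochbchuchyu.
Nasal assimilation: no change.

mutsomochbchuchyu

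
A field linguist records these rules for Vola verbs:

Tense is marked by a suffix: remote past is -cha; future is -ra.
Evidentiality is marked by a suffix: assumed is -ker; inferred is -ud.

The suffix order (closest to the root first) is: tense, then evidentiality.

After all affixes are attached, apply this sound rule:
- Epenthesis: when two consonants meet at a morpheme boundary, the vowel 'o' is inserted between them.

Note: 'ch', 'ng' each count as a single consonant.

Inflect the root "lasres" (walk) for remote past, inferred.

lasresochaud

Attach tense remote past -cha → lasrescha.
Attach evidentiality inferred -ud → lasreschaud.
Apply epenthesis: lasreschaud → lasresochaud.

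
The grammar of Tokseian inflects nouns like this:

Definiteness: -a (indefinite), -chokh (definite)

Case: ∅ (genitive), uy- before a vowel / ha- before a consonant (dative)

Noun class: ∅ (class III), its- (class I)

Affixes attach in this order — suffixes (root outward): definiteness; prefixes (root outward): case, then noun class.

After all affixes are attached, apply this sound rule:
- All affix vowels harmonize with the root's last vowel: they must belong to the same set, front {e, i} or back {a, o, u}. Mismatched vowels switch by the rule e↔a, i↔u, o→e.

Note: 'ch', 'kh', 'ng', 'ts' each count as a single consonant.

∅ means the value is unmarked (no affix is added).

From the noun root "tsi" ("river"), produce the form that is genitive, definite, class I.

case = genitive: zero marking, form stays tsi.
Attach definiteness definite -chokh → tsichokh.
Attach noun class class I its- → itstsichokh.
Apply vowel harmony: itstsichokh → itstsichekh.

itstsichekh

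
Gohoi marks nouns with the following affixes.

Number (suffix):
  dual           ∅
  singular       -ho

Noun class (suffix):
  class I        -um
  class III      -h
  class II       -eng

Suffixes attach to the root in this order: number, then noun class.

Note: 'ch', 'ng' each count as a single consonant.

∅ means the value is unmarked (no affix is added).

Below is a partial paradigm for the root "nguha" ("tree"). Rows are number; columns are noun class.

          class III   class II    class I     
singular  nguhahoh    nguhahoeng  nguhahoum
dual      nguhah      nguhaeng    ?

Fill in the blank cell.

number = dual: zero marking, form stays nguha.
Attach noun class class I -um → nguhaum.

nguhaum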